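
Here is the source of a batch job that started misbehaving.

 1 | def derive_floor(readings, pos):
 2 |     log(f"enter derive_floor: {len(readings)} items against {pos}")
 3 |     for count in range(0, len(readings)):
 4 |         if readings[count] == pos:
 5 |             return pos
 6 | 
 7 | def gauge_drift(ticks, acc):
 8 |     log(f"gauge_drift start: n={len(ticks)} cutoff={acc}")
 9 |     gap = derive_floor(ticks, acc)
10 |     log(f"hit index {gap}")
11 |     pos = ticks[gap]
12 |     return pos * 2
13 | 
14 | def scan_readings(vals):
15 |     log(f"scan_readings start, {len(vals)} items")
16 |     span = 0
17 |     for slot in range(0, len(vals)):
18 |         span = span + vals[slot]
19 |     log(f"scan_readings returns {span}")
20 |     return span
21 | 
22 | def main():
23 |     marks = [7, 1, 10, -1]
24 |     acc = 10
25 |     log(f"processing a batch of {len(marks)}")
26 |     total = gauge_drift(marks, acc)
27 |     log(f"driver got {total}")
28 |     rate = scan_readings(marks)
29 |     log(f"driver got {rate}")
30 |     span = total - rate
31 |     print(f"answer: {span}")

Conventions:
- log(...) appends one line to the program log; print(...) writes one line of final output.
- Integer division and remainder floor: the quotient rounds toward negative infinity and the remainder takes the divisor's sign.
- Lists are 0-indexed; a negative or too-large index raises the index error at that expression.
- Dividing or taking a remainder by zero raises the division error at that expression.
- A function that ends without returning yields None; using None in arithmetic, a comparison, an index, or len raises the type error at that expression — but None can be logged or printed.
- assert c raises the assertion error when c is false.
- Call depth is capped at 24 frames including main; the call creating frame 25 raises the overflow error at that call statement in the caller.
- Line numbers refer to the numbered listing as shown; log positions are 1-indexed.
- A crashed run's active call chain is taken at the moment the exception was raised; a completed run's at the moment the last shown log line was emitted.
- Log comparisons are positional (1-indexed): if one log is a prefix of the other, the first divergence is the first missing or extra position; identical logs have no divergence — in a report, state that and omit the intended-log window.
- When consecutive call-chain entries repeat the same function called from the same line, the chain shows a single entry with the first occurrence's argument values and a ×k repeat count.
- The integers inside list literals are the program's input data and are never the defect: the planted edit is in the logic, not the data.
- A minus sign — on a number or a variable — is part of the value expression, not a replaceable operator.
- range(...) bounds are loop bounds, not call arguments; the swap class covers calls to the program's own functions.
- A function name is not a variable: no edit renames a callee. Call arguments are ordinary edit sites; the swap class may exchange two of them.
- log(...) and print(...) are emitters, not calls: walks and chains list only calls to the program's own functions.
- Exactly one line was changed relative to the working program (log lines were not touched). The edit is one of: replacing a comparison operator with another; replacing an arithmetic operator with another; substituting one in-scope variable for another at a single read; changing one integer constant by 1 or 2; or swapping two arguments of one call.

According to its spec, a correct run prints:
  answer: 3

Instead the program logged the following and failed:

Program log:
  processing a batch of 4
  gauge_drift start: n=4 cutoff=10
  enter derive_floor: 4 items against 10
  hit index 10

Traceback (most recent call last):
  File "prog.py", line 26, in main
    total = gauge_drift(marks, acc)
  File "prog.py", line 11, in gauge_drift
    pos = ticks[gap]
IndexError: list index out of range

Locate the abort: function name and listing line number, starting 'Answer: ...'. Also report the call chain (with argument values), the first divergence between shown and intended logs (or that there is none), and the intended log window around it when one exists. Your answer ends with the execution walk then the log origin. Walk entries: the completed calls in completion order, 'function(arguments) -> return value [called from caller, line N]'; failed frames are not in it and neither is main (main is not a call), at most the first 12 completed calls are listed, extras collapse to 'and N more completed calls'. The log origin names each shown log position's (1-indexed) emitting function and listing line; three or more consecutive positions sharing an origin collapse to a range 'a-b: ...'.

Answer: the error was raised in gauge_drift, line 11.
Core observation: The earliest visible damage is log position 4 — 'hit index 10' rather than the intended 'hit index 2'.
Call chain: main -> gauge_drift([7, 1, 10, -1], 10) (called at line 26).
First divergence: position 4 — shown 'hit index 10', intended 'hit index 2'.
Intended log window:
  2: gauge_drift start: n=4 cutoff=10
  3: enter derive_floor: 4 items against 10
  4: hit index 2
  5: driver got 20
Execution walk:
  derive_floor([7, 1, 10, -1], 10) -> 10  [called from gauge_drift, line 9]
Log line origins:
  1: logged in main at line 25
  2: logged in gauge_drift at line 8
  3: logged in derive_floor at line 2
  4: logged in gauge_drift at line 10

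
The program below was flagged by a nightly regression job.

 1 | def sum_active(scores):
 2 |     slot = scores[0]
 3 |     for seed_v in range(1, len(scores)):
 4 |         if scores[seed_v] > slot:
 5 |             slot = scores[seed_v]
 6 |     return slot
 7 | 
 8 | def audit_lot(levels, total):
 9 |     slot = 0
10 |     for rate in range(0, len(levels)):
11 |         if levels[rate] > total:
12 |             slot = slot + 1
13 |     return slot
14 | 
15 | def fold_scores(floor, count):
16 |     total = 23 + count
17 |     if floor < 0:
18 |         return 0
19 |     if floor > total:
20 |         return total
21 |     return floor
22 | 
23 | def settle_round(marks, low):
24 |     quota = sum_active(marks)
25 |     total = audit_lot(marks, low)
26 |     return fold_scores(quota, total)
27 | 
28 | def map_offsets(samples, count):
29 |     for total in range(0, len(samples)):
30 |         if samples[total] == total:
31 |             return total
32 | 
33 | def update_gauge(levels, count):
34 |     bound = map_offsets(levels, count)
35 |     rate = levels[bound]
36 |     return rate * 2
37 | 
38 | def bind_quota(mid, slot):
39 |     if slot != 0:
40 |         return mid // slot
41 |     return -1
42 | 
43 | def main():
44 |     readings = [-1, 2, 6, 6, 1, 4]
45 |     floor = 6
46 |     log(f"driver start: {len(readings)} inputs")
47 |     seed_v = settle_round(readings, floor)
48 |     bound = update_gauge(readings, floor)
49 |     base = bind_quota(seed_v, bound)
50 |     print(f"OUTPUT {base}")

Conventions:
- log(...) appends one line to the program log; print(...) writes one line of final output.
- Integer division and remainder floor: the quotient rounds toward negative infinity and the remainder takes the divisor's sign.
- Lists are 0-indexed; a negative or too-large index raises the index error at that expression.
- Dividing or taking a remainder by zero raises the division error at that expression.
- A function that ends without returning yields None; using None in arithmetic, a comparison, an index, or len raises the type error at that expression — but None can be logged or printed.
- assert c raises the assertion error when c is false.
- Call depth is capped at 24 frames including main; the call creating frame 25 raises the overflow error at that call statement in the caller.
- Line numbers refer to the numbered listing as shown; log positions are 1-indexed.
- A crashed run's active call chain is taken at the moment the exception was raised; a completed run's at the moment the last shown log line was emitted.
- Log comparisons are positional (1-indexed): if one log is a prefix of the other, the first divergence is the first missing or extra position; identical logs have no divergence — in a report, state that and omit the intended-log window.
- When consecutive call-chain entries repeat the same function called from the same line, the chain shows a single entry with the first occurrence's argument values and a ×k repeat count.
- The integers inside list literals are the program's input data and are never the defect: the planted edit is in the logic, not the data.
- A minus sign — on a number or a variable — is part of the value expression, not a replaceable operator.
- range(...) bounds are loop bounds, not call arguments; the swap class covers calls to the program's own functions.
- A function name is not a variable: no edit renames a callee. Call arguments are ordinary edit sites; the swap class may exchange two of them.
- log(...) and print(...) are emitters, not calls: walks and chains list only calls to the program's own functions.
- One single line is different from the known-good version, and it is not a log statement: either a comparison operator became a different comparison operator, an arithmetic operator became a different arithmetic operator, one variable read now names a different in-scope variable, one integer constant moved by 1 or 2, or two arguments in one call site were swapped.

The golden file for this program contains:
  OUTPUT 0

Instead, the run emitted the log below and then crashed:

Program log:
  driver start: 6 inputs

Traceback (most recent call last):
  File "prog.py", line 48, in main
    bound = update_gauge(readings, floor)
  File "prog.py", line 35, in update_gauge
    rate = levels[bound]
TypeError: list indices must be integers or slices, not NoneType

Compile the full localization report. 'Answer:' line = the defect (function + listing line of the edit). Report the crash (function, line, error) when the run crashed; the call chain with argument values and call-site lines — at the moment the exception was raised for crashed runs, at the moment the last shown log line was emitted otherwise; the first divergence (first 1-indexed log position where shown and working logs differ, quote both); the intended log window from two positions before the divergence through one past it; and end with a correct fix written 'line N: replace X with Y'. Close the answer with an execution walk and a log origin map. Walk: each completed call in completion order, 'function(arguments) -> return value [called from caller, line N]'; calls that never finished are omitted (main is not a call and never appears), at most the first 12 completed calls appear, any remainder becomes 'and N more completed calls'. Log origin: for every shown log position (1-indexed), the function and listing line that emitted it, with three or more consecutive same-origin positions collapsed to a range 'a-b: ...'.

Answer: the defect is in map_offsets at line 30.
Key fact: Every log line matches the working run — the failure is the only observable divergence.
Crash: update_gauge, line 35, TypeError.
Call chain: main -> update_gauge([-1, 2, 6, 6, 1, 4], 6) (called at line 48).
First divergence: none — the logs agree in full.
Execution walk:
  sum_active([-1, 2, 6, 6, 1, 4]) -> 6  [called from settle_round, line 24]
  audit_lot([-1, 2, 6, 6, 1, 4], 6) -> 0  [called from settle_round, line 25]
  fold_scores(6, 0) -> 6  [called from settle_round, line 26]
  settle_round([-1, 2, 6, 6, 1, 4], 6) -> 6  [called from main, line 47]
  map_offsets([-1, 2, 6, 6, 1, 4], 6) -> None  [called from update_gauge, line 34]
Origin of each log line:
  1: from main, line 46
A correct fix: line 30: replace `samples[total] == total` with `samples[total] == count`.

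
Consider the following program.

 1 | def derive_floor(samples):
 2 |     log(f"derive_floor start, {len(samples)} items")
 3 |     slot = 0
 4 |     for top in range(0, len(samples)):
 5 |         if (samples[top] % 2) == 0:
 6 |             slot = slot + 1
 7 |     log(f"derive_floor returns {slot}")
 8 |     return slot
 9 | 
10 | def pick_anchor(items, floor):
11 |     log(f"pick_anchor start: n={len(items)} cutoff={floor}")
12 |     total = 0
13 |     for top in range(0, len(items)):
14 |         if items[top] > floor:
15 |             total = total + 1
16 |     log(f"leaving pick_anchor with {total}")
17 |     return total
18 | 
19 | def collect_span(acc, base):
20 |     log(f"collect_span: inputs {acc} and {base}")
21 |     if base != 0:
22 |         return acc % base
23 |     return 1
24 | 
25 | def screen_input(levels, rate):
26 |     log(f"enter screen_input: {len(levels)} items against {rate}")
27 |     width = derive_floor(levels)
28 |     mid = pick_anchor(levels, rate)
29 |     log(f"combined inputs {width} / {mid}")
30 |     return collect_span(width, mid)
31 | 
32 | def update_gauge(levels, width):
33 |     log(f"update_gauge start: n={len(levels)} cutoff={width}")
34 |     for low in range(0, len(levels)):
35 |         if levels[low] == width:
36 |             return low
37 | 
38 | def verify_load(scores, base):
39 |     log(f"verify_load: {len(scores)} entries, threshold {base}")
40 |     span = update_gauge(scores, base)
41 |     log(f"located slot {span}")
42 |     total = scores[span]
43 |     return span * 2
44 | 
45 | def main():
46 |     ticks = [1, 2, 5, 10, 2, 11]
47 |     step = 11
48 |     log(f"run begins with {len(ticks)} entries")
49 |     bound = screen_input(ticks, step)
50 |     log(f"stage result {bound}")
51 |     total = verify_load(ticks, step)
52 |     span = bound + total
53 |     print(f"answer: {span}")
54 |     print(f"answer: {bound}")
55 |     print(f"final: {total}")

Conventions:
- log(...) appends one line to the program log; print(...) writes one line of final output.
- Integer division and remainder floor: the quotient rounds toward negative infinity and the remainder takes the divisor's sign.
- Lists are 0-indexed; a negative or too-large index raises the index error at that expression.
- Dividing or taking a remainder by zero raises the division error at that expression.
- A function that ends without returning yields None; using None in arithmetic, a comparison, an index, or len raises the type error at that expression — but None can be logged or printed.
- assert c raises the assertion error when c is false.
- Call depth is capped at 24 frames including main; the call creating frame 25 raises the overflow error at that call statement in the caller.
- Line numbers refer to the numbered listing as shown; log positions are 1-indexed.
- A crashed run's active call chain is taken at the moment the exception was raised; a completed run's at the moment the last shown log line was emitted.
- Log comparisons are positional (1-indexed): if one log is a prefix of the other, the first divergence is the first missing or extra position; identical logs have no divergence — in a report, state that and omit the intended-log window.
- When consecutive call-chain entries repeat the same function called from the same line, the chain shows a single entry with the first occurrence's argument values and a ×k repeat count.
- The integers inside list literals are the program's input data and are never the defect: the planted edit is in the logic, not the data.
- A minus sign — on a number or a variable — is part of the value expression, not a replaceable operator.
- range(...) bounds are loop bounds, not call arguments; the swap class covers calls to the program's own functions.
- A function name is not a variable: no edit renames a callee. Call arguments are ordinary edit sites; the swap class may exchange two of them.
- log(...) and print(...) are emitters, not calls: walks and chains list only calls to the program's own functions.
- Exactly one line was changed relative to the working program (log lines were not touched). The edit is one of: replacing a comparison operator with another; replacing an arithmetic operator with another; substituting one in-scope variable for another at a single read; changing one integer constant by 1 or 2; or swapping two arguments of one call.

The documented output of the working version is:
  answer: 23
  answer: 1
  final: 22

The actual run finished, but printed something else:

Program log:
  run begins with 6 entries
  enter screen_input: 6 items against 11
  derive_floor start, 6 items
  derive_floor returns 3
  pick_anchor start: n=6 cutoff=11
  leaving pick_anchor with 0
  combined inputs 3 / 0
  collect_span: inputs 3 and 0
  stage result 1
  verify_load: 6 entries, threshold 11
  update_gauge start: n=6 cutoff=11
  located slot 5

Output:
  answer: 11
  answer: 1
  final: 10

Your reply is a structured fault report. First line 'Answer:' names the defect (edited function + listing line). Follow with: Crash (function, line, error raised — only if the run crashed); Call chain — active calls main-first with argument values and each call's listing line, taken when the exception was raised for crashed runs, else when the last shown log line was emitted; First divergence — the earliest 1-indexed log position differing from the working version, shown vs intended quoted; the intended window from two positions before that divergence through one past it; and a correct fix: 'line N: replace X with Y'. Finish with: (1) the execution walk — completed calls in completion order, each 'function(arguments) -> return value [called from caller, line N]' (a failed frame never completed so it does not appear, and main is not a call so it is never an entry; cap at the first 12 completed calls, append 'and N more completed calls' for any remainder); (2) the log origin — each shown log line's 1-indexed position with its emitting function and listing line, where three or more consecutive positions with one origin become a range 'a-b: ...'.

Answer: the defect is in verify_load at line 43.
The tell: Every logged value matches the working version; the printed result is what differs.
Call chain: main -> verify_load([1, 2, 5, 10, 2, 11], 11) (called at line 51).
First divergence: none; the two logs match at every position.
Execution walk:
  derive_floor([1, 2, 5, 10, 2, 11]) -> 3  [called from screen_input, line 27]
  pick_anchor([1, 2, 5, 10, 2, 11], 11) -> 0  [called from screen_input, line 28]
  collect_span(3, 0) -> 1  [called from screen_input, line 30]
  screen_input([1, 2, 5, 10, 2, 11], 11) -> 1  [called from main, line 49]
  update_gauge([1, 2, 5, 10, 2, 11], 11) -> 5  [called from verify_load, line 40]
  verify_load([1, 2, 5, 10, 2, 11], 11) -> 10  [called from main, line 51]
Log origin:
  1 — main, line 48
  2 — screen_input, line 26
  3 — derive_floor, line 2
  4 — derive_floor, line 7
  5 — pick_anchor, line 11
  6 — pick_anchor, line 16
  7 — screen_input, line 29
  8 — collect_span, line 20
  9 — main, line 50
  10 — verify_load, line 39
  11 — update_gauge, line 33
  12 — verify_load, line 41
A correct fix: line 43: replace `span` with `total`.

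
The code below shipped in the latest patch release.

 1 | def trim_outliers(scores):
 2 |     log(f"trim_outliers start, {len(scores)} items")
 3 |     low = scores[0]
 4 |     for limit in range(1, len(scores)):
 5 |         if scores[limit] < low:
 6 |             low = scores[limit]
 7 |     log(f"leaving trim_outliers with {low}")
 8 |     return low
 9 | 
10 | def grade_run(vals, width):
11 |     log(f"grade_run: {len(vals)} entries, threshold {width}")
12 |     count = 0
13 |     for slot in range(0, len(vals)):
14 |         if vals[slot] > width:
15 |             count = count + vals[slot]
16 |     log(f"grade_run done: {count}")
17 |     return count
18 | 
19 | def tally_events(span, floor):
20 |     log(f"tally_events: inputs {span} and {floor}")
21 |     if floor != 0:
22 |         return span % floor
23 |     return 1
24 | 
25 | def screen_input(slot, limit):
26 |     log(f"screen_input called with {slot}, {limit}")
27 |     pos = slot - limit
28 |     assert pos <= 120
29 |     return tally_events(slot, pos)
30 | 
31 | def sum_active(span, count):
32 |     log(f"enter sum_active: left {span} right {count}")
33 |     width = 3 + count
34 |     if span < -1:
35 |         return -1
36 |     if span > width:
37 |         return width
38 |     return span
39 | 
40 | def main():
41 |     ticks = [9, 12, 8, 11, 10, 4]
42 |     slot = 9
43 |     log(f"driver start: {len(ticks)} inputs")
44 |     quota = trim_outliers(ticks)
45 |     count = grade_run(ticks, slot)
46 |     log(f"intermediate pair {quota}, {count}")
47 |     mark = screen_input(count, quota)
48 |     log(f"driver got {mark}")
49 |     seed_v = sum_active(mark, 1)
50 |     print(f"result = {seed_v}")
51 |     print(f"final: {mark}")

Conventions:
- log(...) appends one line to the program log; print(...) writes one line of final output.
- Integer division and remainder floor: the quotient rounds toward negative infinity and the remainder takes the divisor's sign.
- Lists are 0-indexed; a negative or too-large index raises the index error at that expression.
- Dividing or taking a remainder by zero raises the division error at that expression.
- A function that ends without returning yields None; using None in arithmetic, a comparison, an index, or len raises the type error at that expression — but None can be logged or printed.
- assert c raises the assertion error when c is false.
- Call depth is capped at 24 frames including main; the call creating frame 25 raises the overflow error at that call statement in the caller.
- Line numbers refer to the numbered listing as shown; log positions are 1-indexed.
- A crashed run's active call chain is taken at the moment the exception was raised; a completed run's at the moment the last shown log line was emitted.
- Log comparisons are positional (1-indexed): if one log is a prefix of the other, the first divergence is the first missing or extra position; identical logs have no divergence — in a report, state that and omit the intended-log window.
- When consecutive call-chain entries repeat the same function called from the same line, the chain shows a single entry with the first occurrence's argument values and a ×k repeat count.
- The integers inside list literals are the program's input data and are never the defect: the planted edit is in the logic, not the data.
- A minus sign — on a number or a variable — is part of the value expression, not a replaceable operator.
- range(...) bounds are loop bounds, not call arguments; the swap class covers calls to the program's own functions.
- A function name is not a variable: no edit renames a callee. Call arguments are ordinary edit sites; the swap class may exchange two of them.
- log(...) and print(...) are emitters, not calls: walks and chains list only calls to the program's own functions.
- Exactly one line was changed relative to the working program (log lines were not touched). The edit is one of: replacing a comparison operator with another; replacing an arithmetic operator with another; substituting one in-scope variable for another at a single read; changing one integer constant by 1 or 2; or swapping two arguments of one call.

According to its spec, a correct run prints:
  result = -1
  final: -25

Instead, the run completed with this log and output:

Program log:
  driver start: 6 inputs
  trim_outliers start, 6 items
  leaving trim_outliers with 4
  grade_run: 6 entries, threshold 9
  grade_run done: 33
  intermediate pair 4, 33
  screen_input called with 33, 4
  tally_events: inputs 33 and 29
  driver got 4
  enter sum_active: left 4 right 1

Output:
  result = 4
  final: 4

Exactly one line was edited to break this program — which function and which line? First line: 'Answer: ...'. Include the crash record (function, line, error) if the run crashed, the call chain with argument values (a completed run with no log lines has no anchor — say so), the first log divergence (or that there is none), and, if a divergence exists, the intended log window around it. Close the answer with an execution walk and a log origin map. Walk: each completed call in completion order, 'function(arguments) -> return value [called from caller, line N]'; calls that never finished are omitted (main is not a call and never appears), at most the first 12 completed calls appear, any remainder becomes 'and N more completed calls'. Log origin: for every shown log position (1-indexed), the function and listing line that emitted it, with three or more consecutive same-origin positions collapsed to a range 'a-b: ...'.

Answer: the defect is in main at line 47.
Key fact: Everything matches until log position 7, which reads 'screen_input called with 33, 4' in place of 'screen_input called with 4, 33'.
Call chain: main -> sum_active(4, 1) (called at line 49).
First divergence: position 7; shown 'screen_input called with 33, 4' vs intended 'screen_input called with 4, 33'.
Intended log window:
  5: grade_run done: 33
  6: intermediate pair 4, 33
  7: screen_input called with 4, 33
  8: tally_events: inputs 4 and -29
Execution walk:
  trim_outliers([9, 12, 8, 11, 10, 4]) -> 4  [called from main, line 44]
  grade_run([9, 12, 8, 11, 10, 4], 9) -> 33  [called from main, line 45]
  tally_events(33, 29) -> 4  [called from screen_input, line 29]
  screen_input(33, 4) -> 4  [called from main, line 47]
  sum_active(4, 1) -> 4  [called from main, line 49]
Log origin:
  1: emitted by main (line 43)
  2: emitted by trim_outliers (line 2)
  3: emitted by trim_outliers (line 7)
  4: emitted by grade_run (line 11)
  5: emitted by grade_run (line 16)
  6: emitted by main (line 46)
  7: emitted by screen_input (line 26)
  8: emitted by tally_events (line 20)
  9: emitted by main (line 48)
  10: emitted by sum_active (line 32)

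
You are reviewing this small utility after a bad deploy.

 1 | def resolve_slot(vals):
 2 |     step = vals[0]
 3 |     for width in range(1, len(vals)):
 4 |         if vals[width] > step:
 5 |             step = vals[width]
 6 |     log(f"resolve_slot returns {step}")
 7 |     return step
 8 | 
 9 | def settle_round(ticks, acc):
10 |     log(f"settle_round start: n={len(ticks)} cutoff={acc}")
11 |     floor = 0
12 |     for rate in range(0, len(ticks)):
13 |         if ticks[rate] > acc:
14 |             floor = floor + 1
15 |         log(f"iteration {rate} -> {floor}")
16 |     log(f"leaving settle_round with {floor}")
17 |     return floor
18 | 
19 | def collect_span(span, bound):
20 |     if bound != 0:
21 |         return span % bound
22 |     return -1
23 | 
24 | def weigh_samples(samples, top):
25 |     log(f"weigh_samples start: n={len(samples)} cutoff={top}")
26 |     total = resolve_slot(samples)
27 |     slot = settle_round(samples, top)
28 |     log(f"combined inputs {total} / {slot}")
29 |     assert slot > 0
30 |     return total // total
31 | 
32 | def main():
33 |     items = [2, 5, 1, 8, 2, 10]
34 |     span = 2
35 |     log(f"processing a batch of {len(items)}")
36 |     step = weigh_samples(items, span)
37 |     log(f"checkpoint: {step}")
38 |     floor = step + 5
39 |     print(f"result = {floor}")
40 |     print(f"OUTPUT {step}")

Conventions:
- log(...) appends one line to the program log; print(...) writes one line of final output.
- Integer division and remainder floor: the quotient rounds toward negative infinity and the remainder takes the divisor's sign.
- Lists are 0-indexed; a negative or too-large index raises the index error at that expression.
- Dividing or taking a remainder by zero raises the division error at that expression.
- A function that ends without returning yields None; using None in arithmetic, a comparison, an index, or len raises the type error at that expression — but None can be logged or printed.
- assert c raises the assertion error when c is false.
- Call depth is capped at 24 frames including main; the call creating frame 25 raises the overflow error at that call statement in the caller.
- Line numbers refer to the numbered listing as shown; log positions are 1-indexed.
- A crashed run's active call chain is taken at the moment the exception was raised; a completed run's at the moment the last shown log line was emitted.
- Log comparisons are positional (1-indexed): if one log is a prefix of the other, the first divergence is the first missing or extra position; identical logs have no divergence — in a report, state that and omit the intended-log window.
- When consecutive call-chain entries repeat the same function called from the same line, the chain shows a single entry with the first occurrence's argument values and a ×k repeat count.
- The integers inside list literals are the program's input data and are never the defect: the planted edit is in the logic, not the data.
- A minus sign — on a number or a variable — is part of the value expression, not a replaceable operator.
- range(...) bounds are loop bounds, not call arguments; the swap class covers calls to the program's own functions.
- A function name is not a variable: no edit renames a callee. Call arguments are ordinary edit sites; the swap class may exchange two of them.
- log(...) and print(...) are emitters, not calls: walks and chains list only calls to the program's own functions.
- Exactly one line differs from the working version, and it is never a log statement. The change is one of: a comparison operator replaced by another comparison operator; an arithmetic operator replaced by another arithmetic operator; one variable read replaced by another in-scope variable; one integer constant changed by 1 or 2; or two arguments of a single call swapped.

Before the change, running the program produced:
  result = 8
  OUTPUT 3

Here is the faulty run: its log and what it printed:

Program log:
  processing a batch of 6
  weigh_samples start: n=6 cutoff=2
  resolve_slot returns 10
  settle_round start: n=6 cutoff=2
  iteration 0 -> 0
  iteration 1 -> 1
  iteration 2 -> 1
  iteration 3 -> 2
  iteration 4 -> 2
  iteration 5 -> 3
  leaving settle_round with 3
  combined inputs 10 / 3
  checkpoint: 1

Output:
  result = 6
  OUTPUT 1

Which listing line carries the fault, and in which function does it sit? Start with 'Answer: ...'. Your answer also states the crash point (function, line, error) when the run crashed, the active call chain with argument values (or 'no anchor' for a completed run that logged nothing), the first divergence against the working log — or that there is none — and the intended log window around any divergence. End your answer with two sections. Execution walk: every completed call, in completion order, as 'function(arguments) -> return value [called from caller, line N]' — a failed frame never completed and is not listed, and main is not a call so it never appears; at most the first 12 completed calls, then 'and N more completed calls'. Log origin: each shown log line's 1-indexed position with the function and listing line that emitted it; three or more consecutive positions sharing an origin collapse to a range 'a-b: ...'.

Answer: the defect is in weigh_samples at line 30.
Core observation: Everything matches until log position 13, which reads 'checkpoint: 1' in place of 'checkpoint: 3'.
Call chain: main.
First divergence: position 13 — shown 'checkpoint: 1', intended 'checkpoint: 3'.
Intended log window:
  11: leaving settle_round with 3
  12: combined inputs 10 / 3
  13: checkpoint: 3
Execution walk:
  resolve_slot([2, 5, 1, 8, 2, 10]) -> 10  [called from weigh_samples, line 26]
  settle_round([2, 5, 1, 8, 2, 10], 2) -> 3  [called from weigh_samples, line 27]
  weigh_samples([2, 5, 1, 8, 2, 10], 2) -> 1  [called from main, line 36]
Origin of each log line:
  1 — main, line 35
  2 — weigh_samples, line 25
  3 — resolve_slot, line 6
  4 — settle_round, line 10
  5-10 — settle_round, line 15
  11 — settle_round, line 16
  12 — weigh_samples, line 28
  13 — main, line 37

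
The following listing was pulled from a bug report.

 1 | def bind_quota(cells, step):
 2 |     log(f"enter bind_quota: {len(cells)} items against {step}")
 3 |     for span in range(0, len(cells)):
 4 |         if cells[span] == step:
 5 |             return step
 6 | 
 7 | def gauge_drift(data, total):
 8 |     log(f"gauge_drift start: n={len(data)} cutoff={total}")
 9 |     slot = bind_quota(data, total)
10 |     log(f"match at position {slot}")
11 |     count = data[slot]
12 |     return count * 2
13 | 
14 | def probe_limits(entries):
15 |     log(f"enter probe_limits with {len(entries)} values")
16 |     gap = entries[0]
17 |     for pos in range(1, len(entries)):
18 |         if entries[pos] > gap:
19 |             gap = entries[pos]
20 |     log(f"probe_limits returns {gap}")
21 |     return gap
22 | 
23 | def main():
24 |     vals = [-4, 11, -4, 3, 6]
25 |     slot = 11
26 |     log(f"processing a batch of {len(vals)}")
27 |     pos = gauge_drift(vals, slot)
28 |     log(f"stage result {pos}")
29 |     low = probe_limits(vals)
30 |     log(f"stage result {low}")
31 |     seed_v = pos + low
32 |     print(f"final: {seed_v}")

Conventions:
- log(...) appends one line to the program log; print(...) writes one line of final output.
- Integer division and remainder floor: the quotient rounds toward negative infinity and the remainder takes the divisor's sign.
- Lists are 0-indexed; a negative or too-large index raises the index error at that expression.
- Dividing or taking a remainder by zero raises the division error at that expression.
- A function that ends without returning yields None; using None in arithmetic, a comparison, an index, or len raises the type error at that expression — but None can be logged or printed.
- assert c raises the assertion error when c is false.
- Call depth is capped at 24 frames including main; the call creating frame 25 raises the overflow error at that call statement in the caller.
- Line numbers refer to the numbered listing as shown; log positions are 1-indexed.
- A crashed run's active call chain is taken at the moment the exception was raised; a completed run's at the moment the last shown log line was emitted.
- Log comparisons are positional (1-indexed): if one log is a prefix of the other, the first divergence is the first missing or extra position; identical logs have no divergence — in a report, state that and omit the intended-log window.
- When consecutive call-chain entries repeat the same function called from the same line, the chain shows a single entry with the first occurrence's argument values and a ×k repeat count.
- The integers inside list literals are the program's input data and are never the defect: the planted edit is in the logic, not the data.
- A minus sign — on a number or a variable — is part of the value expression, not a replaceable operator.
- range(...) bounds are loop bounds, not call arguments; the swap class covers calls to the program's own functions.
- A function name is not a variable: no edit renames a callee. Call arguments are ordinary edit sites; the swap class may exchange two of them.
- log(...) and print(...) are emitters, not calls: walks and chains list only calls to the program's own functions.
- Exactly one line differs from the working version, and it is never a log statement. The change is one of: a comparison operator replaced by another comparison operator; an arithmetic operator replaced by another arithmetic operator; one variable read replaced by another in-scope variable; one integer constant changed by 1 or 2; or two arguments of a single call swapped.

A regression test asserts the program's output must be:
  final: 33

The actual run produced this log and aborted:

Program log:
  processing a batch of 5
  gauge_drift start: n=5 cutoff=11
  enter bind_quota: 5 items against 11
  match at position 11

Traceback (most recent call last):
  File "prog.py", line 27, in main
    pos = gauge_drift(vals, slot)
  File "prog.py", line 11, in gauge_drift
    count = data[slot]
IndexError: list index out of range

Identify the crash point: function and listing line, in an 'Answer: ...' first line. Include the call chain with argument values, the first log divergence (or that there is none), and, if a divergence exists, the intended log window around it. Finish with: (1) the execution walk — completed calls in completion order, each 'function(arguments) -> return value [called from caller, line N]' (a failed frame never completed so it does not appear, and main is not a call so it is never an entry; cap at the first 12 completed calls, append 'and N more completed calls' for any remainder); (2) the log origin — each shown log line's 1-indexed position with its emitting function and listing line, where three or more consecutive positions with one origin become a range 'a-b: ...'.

Answer: the error was raised in gauge_drift, line 11.
Core observation: Everything matches until log position 4, which reads 'match at position 11' in place of 'match at position 1'.
Call chain: main -> gauge_drift([-4, 11, -4, 3, 6], 11) (called at line 27).
First divergence: at position 4 the run shows 'match at position 11' where the working version logs 'match at position 1'.
Intended log window:
  2: gauge_drift start: n=5 cutoff=11
  3: enter bind_quota: 5 items against 11
  4: match at position 1
  5: stage result 22
Execution walk:
  bind_quota([-4, 11, -4, 3, 6], 11) -> 11  [called from gauge_drift, line 9]
Origin of each log line:
  1: emitted by main (line 26)
  2: emitted by gauge_drift (line 8)
  3: emitted by bind_quota (line 2)
  4: emitted by gauge_drift (line 10)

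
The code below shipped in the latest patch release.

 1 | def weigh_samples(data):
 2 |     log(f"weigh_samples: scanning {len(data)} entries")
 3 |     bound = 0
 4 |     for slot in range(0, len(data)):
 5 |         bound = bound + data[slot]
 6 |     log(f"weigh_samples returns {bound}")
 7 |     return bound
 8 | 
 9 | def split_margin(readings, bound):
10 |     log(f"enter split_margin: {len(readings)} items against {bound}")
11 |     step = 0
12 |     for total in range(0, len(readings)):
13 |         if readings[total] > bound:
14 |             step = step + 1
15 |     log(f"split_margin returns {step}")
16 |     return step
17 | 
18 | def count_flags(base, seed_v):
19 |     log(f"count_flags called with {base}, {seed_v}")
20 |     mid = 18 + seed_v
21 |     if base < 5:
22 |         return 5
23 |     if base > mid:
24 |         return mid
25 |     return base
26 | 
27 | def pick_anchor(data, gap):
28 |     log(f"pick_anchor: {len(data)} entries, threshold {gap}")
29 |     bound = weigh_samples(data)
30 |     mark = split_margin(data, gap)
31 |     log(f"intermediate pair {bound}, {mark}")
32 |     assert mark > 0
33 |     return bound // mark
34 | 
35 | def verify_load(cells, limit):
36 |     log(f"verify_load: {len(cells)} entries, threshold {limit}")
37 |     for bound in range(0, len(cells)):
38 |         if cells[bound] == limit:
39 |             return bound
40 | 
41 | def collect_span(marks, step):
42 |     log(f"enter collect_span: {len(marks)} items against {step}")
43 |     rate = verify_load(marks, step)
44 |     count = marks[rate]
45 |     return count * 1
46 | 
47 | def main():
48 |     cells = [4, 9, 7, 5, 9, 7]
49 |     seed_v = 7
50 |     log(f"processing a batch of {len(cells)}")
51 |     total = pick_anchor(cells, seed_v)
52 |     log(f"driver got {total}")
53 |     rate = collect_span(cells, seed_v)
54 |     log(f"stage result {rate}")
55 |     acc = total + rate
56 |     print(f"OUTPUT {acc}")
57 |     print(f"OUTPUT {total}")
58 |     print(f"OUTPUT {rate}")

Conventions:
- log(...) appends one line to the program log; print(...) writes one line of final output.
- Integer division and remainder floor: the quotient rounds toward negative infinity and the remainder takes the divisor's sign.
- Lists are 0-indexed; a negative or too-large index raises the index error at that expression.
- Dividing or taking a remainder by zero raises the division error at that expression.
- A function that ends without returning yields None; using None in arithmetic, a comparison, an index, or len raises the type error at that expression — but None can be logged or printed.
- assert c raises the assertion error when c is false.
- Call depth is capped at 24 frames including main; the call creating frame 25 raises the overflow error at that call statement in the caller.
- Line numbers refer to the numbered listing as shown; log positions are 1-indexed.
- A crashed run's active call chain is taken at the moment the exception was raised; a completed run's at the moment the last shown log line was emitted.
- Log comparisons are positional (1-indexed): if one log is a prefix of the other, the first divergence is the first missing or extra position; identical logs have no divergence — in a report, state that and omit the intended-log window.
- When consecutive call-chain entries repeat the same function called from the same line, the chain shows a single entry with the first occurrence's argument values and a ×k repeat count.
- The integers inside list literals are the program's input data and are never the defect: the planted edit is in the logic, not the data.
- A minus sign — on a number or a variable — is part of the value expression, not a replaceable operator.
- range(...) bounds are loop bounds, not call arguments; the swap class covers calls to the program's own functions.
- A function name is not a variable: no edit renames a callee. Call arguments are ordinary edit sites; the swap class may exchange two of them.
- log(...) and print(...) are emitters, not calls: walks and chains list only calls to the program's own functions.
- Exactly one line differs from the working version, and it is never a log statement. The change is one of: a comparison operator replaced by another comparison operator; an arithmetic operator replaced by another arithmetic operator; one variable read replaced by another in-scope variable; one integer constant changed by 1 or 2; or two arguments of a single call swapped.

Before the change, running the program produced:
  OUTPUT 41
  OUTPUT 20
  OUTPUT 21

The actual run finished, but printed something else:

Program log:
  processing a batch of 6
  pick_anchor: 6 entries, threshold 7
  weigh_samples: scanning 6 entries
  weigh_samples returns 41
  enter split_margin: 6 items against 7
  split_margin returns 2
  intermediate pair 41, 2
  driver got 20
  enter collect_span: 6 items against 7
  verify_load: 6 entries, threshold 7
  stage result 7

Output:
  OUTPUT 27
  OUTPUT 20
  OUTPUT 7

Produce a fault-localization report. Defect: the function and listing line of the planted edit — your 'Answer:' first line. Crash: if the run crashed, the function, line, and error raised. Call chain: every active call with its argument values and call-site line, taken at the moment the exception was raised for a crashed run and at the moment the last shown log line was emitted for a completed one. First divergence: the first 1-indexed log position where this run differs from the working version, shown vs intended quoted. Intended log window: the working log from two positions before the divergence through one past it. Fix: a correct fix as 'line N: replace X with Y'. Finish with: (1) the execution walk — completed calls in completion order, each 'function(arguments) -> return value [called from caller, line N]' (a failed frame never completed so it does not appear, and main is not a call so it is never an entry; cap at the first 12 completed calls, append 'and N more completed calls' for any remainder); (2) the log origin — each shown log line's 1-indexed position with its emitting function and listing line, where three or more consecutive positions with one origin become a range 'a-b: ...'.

Answer: the defect is in collect_span at line 45.
Key observation: The earliest visible damage is log position 11 — 'stage result 7' rather than the intended 'stage result 21'.
Call chain: main.
First divergence: at position 11 the run shows 'stage result 7' where the working version logs 'stage result 21'.
Intended log window:
  9: enter collect_span: 6 items against 7
  10: verify_load: 6 entries, threshold 7
  11: stage result 21
Execution walk:
  weigh_samples([4, 9, 7, 5, 9, 7]) -> 41  [called from pick_anchor, line 29]
  split_margin([4, 9, 7, 5, 9, 7], 7) -> 2  [called from pick_anchor, line 30]
  pick_anchor([4, 9, 7, 5, 9, 7], 7) -> 20  [called from main, line 51]
  verify_load([4, 9, 7, 5, 9, 7], 7) -> 2  [called from collect_span, line 43]
  collect_span([4, 9, 7, 5, 9, 7], 7) -> 7  [called from main, line 53]
Origin of each log line:
  1: emitted by main (line 50)
  2: emitted by pick_anchor (line 28)
  3: emitted by weigh_samples (line 2)
  4: emitted by weigh_samples (line 6)
  5: emitted by split_margin (line 10)
  6: emitted by split_margin (line 15)
  7: emitted by pick_anchor (line 31)
  8: emitted by main (line 52)
  9: emitted by collect_span (line 42)
  10: emitted by verify_load (line 36)
  11: emitted by main (line 54)
A correct fix: line 45: replace `1` with `3`.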